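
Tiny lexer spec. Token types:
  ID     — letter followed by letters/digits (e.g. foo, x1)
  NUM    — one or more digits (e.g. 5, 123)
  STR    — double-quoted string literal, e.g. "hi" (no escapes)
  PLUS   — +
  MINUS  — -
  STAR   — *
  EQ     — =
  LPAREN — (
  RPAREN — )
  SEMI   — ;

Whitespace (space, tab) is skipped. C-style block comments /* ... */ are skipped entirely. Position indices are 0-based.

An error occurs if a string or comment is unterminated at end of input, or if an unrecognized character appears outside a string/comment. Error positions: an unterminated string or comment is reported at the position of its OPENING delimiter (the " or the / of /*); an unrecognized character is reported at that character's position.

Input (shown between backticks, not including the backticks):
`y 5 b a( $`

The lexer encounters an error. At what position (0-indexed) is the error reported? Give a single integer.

pos=0: emit ID 'y' (now at pos=1)
pos=2: emit NUM '5' (now at pos=3)
pos=4: emit ID 'b' (now at pos=5)
pos=6: emit ID 'a' (now at pos=7)
pos=7: emit LPAREN '('
pos=9: ERROR — unrecognized char '$'

Answer: 9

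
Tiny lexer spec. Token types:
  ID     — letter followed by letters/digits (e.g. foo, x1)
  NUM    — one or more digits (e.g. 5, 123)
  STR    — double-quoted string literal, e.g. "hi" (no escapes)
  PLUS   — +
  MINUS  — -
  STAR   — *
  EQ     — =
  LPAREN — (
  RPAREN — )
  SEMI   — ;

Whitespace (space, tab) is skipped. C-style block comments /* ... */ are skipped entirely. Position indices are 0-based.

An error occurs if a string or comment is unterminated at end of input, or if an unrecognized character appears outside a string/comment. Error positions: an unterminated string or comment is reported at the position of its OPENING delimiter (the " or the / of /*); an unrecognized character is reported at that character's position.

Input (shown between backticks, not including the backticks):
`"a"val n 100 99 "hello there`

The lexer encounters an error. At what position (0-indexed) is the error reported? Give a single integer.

Answer: 16

Derivation:
pos=0: enter STRING mode
pos=0: emit STR "a" (now at pos=3)
pos=3: emit ID 'val' (now at pos=6)
pos=7: emit ID 'n' (now at pos=8)
pos=9: emit NUM '100' (now at pos=12)
pos=13: emit NUM '99' (now at pos=15)
pos=16: enter STRING mode
pos=16: ERROR — unterminated string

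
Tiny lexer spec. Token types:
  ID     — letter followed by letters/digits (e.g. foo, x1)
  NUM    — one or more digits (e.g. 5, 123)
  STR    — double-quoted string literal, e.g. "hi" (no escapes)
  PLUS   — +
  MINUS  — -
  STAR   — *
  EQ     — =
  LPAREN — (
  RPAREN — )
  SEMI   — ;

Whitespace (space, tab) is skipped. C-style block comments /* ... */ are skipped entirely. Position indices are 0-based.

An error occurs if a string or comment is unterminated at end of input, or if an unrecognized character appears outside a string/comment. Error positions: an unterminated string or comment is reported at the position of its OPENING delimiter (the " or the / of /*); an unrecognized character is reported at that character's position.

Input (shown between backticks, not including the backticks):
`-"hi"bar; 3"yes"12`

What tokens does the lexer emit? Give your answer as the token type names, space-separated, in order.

Answer: MINUS STR ID SEMI NUM STR NUM

Derivation:
pos=0: emit MINUS '-'
pos=1: enter STRING mode
pos=1: emit STR "hi" (now at pos=5)
pos=5: emit ID 'bar' (now at pos=8)
pos=8: emit SEMI ';'
pos=10: emit NUM '3' (now at pos=11)
pos=11: enter STRING mode
pos=11: emit STR "yes" (now at pos=16)
pos=16: emit NUM '12' (now at pos=18)
DONE. 7 tokens: [MINUS, STR, ID, SEMI, NUM, STR, NUM]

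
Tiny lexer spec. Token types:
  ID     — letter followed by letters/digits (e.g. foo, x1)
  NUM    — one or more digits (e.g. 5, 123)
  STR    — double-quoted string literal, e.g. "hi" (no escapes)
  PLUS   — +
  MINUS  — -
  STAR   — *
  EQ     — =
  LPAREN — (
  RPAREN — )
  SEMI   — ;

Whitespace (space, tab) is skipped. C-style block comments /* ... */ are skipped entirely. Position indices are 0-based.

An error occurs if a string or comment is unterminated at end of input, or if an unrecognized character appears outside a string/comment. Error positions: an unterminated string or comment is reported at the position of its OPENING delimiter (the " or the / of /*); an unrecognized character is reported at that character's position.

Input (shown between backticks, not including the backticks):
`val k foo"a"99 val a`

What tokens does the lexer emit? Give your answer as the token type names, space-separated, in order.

pos=0: emit ID 'val' (now at pos=3)
pos=4: emit ID 'k' (now at pos=5)
pos=6: emit ID 'foo' (now at pos=9)
pos=9: enter STRING mode
pos=9: emit STR "a" (now at pos=12)
pos=12: emit NUM '99' (now at pos=14)
pos=15: emit ID 'val' (now at pos=18)
pos=19: emit ID 'a' (now at pos=20)
DONE. 7 tokens: [ID, ID, ID, STR, NUM, ID, ID]

Answer: ID ID ID STR NUM ID ID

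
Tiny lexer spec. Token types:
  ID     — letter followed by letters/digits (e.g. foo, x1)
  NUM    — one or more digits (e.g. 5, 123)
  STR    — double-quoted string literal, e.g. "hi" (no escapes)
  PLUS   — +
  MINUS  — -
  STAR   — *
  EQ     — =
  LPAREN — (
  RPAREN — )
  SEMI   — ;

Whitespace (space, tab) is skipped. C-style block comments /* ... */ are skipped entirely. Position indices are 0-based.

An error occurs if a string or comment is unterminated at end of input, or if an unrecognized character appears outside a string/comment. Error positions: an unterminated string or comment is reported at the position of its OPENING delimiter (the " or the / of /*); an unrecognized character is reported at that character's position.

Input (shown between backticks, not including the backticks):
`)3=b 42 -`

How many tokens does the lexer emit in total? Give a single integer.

pos=0: emit RPAREN ')'
pos=1: emit NUM '3' (now at pos=2)
pos=2: emit EQ '='
pos=3: emit ID 'b' (now at pos=4)
pos=5: emit NUM '42' (now at pos=7)
pos=8: emit MINUS '-'
DONE. 6 tokens: [RPAREN, NUM, EQ, ID, NUM, MINUS]

Answer: 6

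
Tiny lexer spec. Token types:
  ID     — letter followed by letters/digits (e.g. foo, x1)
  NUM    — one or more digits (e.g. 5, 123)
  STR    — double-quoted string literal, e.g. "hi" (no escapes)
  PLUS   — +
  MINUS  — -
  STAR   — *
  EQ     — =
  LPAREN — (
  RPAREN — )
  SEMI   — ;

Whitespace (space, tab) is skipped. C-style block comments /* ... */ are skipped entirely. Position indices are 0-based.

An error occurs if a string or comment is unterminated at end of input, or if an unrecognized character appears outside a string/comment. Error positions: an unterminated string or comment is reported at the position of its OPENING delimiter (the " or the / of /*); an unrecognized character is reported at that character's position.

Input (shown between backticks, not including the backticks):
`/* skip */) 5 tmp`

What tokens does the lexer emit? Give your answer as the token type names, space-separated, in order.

pos=0: enter COMMENT mode (saw '/*')
exit COMMENT mode (now at pos=10)
pos=10: emit RPAREN ')'
pos=12: emit NUM '5' (now at pos=13)
pos=14: emit ID 'tmp' (now at pos=17)
DONE. 3 tokens: [RPAREN, NUM, ID]

Answer: RPAREN NUM ID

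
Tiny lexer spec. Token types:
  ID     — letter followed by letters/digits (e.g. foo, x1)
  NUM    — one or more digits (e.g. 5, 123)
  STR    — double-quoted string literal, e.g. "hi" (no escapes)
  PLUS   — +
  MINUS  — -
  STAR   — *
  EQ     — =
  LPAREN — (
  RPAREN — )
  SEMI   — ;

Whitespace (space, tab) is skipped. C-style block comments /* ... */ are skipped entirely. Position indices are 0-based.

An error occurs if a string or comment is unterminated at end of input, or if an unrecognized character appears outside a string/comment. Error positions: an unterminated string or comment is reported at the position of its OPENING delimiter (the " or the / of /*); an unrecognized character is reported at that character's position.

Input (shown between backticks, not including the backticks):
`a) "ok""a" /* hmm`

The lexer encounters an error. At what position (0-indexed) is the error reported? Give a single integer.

Answer: 11

Derivation:
pos=0: emit ID 'a' (now at pos=1)
pos=1: emit RPAREN ')'
pos=3: enter STRING mode
pos=3: emit STR "ok" (now at pos=7)
pos=7: enter STRING mode
pos=7: emit STR "a" (now at pos=10)
pos=11: enter COMMENT mode (saw '/*')
pos=11: ERROR — unterminated comment (reached EOF)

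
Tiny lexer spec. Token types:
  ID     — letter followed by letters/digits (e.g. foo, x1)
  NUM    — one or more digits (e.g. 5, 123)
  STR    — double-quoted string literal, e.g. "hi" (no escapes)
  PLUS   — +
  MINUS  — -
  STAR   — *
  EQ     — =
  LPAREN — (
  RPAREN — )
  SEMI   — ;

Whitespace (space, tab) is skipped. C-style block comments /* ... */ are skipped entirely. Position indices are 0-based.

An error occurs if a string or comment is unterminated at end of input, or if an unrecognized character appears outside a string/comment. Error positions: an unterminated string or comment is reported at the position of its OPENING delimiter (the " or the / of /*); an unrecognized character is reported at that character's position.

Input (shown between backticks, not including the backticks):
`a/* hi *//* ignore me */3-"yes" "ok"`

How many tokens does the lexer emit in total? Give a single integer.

pos=0: emit ID 'a' (now at pos=1)
pos=1: enter COMMENT mode (saw '/*')
exit COMMENT mode (now at pos=9)
pos=9: enter COMMENT mode (saw '/*')
exit COMMENT mode (now at pos=24)
pos=24: emit NUM '3' (now at pos=25)
pos=25: emit MINUS '-'
pos=26: enter STRING mode
pos=26: emit STR "yes" (now at pos=31)
pos=32: enter STRING mode
pos=32: emit STR "ok" (now at pos=36)
DONE. 5 tokens: [ID, NUM, MINUS, STR, STR]

Answer: 5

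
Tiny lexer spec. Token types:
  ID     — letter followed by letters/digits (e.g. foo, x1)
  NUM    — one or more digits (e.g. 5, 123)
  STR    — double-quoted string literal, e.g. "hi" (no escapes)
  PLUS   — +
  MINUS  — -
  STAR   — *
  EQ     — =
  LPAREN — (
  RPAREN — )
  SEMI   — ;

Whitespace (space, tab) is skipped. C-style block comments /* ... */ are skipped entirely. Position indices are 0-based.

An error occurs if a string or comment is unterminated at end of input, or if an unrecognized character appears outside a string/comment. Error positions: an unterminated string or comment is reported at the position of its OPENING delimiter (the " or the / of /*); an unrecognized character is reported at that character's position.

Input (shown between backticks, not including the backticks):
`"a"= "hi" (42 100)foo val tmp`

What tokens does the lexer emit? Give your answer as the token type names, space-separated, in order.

Answer: STR EQ STR LPAREN NUM NUM RPAREN ID ID ID

Derivation:
pos=0: enter STRING mode
pos=0: emit STR "a" (now at pos=3)
pos=3: emit EQ '='
pos=5: enter STRING mode
pos=5: emit STR "hi" (now at pos=9)
pos=10: emit LPAREN '('
pos=11: emit NUM '42' (now at pos=13)
pos=14: emit NUM '100' (now at pos=17)
pos=17: emit RPAREN ')'
pos=18: emit ID 'foo' (now at pos=21)
pos=22: emit ID 'val' (now at pos=25)
pos=26: emit ID 'tmp' (now at pos=29)
DONE. 10 tokens: [STR, EQ, STR, LPAREN, NUM, NUM, RPAREN, ID, ID, ID]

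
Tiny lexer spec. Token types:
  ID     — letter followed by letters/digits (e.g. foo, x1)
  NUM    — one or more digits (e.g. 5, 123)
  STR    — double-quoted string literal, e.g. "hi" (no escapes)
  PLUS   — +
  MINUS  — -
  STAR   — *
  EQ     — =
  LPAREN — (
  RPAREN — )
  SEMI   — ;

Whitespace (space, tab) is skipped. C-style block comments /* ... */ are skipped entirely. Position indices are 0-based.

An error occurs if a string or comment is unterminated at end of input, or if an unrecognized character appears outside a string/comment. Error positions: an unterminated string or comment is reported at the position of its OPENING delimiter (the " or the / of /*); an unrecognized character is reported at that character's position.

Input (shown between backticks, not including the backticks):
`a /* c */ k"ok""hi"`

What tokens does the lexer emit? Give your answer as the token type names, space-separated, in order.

Answer: ID ID STR STR

Derivation:
pos=0: emit ID 'a' (now at pos=1)
pos=2: enter COMMENT mode (saw '/*')
exit COMMENT mode (now at pos=9)
pos=10: emit ID 'k' (now at pos=11)
pos=11: enter STRING mode
pos=11: emit STR "ok" (now at pos=15)
pos=15: enter STRING mode
pos=15: emit STR "hi" (now at pos=19)
DONE. 4 tokens: [ID, ID, STR, STR]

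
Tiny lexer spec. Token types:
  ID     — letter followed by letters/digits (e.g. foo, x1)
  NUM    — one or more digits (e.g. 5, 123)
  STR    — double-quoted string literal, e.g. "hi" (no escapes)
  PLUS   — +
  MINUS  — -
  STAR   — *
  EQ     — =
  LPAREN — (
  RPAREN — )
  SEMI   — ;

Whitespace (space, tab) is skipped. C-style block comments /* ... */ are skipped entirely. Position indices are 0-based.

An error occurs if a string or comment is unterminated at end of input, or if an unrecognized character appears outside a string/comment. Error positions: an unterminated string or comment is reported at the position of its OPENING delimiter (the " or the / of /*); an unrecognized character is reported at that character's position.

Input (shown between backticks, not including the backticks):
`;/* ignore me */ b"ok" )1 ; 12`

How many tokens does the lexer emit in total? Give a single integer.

pos=0: emit SEMI ';'
pos=1: enter COMMENT mode (saw '/*')
exit COMMENT mode (now at pos=16)
pos=17: emit ID 'b' (now at pos=18)
pos=18: enter STRING mode
pos=18: emit STR "ok" (now at pos=22)
pos=23: emit RPAREN ')'
pos=24: emit NUM '1' (now at pos=25)
pos=26: emit SEMI ';'
pos=28: emit NUM '12' (now at pos=30)
DONE. 7 tokens: [SEMI, ID, STR, RPAREN, NUM, SEMI, NUM]

Answer: 7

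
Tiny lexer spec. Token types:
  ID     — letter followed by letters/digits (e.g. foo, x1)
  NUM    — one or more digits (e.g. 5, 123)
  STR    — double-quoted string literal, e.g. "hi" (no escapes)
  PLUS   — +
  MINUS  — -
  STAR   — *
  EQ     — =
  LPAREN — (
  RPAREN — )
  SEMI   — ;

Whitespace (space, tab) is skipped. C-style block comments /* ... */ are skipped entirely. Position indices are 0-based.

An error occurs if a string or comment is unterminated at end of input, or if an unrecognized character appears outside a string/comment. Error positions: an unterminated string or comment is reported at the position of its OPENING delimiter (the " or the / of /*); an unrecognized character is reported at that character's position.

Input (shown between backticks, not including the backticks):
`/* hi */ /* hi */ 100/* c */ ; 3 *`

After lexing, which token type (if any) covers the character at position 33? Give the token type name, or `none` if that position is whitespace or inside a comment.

pos=0: enter COMMENT mode (saw '/*')
exit COMMENT mode (now at pos=8)
pos=9: enter COMMENT mode (saw '/*')
exit COMMENT mode (now at pos=17)
pos=18: emit NUM '100' (now at pos=21)
pos=21: enter COMMENT mode (saw '/*')
exit COMMENT mode (now at pos=28)
pos=29: emit SEMI ';'
pos=31: emit NUM '3' (now at pos=32)
pos=33: emit STAR '*'
DONE. 4 tokens: [NUM, SEMI, NUM, STAR]
Position 33: char is '*' -> STAR

Answer: STAR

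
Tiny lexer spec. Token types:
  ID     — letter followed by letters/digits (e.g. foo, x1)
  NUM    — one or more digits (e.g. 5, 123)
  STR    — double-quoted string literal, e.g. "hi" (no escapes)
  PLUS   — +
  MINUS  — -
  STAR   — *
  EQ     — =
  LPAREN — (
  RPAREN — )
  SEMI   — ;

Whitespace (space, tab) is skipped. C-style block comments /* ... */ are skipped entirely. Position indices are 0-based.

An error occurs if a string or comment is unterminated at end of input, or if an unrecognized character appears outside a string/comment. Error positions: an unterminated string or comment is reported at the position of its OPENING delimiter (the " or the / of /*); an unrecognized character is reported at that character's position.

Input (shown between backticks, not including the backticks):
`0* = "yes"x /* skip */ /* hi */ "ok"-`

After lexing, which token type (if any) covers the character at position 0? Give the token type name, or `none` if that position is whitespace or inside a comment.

Answer: NUM

Derivation:
pos=0: emit NUM '0' (now at pos=1)
pos=1: emit STAR '*'
pos=3: emit EQ '='
pos=5: enter STRING mode
pos=5: emit STR "yes" (now at pos=10)
pos=10: emit ID 'x' (now at pos=11)
pos=12: enter COMMENT mode (saw '/*')
exit COMMENT mode (now at pos=22)
pos=23: enter COMMENT mode (saw '/*')
exit COMMENT mode (now at pos=31)
pos=32: enter STRING mode
pos=32: emit STR "ok" (now at pos=36)
pos=36: emit MINUS '-'
DONE. 7 tokens: [NUM, STAR, EQ, STR, ID, STR, MINUS]
Position 0: char is '0' -> NUM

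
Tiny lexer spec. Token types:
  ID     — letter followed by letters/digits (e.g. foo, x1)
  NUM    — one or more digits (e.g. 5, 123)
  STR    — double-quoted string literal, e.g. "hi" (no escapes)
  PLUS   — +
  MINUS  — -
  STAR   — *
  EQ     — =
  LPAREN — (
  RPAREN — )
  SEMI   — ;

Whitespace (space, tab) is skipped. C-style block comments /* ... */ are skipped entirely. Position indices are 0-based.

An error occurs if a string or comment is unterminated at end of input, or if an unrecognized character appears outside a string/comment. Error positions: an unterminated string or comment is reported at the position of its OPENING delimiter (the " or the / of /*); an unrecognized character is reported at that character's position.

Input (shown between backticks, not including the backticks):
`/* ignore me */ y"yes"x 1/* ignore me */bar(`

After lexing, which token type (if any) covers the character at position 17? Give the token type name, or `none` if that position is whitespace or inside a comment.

Answer: STR

Derivation:
pos=0: enter COMMENT mode (saw '/*')
exit COMMENT mode (now at pos=15)
pos=16: emit ID 'y' (now at pos=17)
pos=17: enter STRING mode
pos=17: emit STR "yes" (now at pos=22)
pos=22: emit ID 'x' (now at pos=23)
pos=24: emit NUM '1' (now at pos=25)
pos=25: enter COMMENT mode (saw '/*')
exit COMMENT mode (now at pos=40)
pos=40: emit ID 'bar' (now at pos=43)
pos=43: emit LPAREN '('
DONE. 6 tokens: [ID, STR, ID, NUM, ID, LPAREN]
Position 17: char is '"' -> STR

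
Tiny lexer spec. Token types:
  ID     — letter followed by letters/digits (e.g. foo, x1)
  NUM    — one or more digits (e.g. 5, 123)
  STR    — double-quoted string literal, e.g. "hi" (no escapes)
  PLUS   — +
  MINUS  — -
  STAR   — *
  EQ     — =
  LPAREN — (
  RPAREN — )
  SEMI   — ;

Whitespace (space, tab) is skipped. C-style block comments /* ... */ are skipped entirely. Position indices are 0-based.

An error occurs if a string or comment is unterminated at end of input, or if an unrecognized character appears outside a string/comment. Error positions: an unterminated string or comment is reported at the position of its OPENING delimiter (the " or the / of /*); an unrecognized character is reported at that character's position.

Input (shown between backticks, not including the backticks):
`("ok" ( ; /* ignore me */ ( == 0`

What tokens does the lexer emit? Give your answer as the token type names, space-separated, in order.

pos=0: emit LPAREN '('
pos=1: enter STRING mode
pos=1: emit STR "ok" (now at pos=5)
pos=6: emit LPAREN '('
pos=8: emit SEMI ';'
pos=10: enter COMMENT mode (saw '/*')
exit COMMENT mode (now at pos=25)
pos=26: emit LPAREN '('
pos=28: emit EQ '='
pos=29: emit EQ '='
pos=31: emit NUM '0' (now at pos=32)
DONE. 8 tokens: [LPAREN, STR, LPAREN, SEMI, LPAREN, EQ, EQ, NUM]

Answer: LPAREN STR LPAREN SEMI LPAREN EQ EQ NUM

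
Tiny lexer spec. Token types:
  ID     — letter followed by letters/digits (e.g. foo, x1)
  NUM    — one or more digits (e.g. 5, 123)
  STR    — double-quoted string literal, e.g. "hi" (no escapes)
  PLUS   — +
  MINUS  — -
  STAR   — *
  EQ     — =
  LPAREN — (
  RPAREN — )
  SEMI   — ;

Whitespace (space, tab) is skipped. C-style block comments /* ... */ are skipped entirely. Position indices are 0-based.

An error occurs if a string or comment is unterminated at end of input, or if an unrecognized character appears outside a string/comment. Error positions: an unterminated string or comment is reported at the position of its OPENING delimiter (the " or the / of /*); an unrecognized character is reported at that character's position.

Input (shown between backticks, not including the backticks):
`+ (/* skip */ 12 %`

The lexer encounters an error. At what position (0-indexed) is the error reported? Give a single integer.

pos=0: emit PLUS '+'
pos=2: emit LPAREN '('
pos=3: enter COMMENT mode (saw '/*')
exit COMMENT mode (now at pos=13)
pos=14: emit NUM '12' (now at pos=16)
pos=17: ERROR — unrecognized char '%'

Answer: 17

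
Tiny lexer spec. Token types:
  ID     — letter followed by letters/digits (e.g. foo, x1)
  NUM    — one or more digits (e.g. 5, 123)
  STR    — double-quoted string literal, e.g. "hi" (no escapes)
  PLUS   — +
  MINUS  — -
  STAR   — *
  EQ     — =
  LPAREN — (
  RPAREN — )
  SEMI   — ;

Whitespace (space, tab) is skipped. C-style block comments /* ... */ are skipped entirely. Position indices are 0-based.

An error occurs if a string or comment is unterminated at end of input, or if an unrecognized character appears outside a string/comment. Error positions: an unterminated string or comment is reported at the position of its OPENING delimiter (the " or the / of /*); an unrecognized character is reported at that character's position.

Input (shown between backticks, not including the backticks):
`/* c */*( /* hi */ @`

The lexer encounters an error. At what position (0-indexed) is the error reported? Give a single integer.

pos=0: enter COMMENT mode (saw '/*')
exit COMMENT mode (now at pos=7)
pos=7: emit STAR '*'
pos=8: emit LPAREN '('
pos=10: enter COMMENT mode (saw '/*')
exit COMMENT mode (now at pos=18)
pos=19: ERROR — unrecognized char '@'

Answer: 19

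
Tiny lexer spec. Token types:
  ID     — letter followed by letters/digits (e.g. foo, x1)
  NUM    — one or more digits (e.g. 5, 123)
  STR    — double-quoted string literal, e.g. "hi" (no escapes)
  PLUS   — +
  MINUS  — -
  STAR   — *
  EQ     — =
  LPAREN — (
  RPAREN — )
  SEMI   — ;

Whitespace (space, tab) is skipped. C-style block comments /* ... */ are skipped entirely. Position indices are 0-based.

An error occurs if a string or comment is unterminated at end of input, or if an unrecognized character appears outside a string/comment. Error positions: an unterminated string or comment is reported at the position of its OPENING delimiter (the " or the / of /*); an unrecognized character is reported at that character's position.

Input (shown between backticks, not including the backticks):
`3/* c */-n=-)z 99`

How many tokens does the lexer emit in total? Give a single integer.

pos=0: emit NUM '3' (now at pos=1)
pos=1: enter COMMENT mode (saw '/*')
exit COMMENT mode (now at pos=8)
pos=8: emit MINUS '-'
pos=9: emit ID 'n' (now at pos=10)
pos=10: emit EQ '='
pos=11: emit MINUS '-'
pos=12: emit RPAREN ')'
pos=13: emit ID 'z' (now at pos=14)
pos=15: emit NUM '99' (now at pos=17)
DONE. 8 tokens: [NUM, MINUS, ID, EQ, MINUS, RPAREN, ID, NUM]

Answer: 8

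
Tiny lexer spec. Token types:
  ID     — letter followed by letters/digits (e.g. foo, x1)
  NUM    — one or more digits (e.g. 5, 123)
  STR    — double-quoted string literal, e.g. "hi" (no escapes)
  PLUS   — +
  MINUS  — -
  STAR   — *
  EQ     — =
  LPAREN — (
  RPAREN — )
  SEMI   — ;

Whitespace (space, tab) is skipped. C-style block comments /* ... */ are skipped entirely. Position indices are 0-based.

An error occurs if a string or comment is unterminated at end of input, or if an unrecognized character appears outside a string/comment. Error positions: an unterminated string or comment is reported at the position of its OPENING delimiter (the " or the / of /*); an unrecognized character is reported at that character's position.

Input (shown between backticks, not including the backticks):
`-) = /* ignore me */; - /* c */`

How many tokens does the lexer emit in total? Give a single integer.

Answer: 5

Derivation:
pos=0: emit MINUS '-'
pos=1: emit RPAREN ')'
pos=3: emit EQ '='
pos=5: enter COMMENT mode (saw '/*')
exit COMMENT mode (now at pos=20)
pos=20: emit SEMI ';'
pos=22: emit MINUS '-'
pos=24: enter COMMENT mode (saw '/*')
exit COMMENT mode (now at pos=31)
DONE. 5 tokens: [MINUS, RPAREN, EQ, SEMI, MINUS]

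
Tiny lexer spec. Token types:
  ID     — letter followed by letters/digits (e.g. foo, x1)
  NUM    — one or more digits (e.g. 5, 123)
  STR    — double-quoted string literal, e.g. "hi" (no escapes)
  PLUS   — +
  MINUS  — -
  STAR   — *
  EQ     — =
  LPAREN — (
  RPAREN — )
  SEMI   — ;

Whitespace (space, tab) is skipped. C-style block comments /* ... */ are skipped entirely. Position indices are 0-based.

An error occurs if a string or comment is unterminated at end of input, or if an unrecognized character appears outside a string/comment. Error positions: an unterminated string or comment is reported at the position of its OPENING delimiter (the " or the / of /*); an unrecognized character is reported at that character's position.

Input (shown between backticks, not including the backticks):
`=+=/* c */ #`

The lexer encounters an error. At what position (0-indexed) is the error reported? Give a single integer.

Answer: 11

Derivation:
pos=0: emit EQ '='
pos=1: emit PLUS '+'
pos=2: emit EQ '='
pos=3: enter COMMENT mode (saw '/*')
exit COMMENT mode (now at pos=10)
pos=11: ERROR — unrecognized char '#'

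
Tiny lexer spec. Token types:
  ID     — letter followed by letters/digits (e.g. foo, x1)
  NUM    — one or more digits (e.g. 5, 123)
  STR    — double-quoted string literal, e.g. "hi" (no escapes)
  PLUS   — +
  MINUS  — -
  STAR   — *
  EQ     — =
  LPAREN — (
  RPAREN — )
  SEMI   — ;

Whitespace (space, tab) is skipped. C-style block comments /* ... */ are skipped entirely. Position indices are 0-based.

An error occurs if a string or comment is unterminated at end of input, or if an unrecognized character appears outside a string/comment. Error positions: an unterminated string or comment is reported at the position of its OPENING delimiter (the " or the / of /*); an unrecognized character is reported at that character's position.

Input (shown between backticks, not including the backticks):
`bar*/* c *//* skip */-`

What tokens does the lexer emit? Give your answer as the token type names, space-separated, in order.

Answer: ID STAR MINUS

Derivation:
pos=0: emit ID 'bar' (now at pos=3)
pos=3: emit STAR '*'
pos=4: enter COMMENT mode (saw '/*')
exit COMMENT mode (now at pos=11)
pos=11: enter COMMENT mode (saw '/*')
exit COMMENT mode (now at pos=21)
pos=21: emit MINUS '-'
DONE. 3 tokens: [ID, STAR, MINUS]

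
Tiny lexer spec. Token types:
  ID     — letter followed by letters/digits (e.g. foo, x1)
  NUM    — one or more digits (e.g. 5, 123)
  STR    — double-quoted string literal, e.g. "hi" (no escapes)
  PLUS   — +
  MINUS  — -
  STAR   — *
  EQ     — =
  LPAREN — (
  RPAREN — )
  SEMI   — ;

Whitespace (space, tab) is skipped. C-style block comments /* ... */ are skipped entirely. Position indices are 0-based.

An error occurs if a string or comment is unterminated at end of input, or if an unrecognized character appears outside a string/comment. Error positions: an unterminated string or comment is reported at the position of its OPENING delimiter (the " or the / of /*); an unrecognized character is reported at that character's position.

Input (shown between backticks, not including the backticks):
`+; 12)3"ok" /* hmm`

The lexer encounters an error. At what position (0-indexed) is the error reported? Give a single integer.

Answer: 12

Derivation:
pos=0: emit PLUS '+'
pos=1: emit SEMI ';'
pos=3: emit NUM '12' (now at pos=5)
pos=5: emit RPAREN ')'
pos=6: emit NUM '3' (now at pos=7)
pos=7: enter STRING mode
pos=7: emit STR "ok" (now at pos=11)
pos=12: enter COMMENT mode (saw '/*')
pos=12: ERROR — unterminated comment (reached EOF)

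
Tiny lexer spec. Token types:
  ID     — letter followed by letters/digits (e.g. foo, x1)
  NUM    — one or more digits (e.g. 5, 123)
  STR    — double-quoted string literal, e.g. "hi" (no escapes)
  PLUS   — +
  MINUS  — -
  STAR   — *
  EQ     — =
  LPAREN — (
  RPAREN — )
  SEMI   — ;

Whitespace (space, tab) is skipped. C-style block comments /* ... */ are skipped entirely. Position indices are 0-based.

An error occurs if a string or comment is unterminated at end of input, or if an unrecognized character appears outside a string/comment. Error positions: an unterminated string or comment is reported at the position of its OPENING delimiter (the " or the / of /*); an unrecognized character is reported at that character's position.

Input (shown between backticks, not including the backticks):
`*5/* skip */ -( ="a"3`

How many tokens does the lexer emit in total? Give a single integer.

Answer: 7

Derivation:
pos=0: emit STAR '*'
pos=1: emit NUM '5' (now at pos=2)
pos=2: enter COMMENT mode (saw '/*')
exit COMMENT mode (now at pos=12)
pos=13: emit MINUS '-'
pos=14: emit LPAREN '('
pos=16: emit EQ '='
pos=17: enter STRING mode
pos=17: emit STR "a" (now at pos=20)
pos=20: emit NUM '3' (now at pos=21)
DONE. 7 tokens: [STAR, NUM, MINUS, LPAREN, EQ, STR, NUM]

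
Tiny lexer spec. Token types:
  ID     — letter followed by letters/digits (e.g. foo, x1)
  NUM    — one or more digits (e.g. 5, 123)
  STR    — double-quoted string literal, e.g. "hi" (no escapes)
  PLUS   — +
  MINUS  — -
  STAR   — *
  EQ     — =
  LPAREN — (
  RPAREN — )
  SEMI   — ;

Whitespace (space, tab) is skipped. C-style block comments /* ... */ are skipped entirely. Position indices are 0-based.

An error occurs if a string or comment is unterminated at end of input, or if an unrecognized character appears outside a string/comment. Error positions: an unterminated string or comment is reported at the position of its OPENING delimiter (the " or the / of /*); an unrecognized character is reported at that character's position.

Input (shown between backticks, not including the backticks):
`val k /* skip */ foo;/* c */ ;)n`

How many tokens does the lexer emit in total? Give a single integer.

pos=0: emit ID 'val' (now at pos=3)
pos=4: emit ID 'k' (now at pos=5)
pos=6: enter COMMENT mode (saw '/*')
exit COMMENT mode (now at pos=16)
pos=17: emit ID 'foo' (now at pos=20)
pos=20: emit SEMI ';'
pos=21: enter COMMENT mode (saw '/*')
exit COMMENT mode (now at pos=28)
pos=29: emit SEMI ';'
pos=30: emit RPAREN ')'
pos=31: emit ID 'n' (now at pos=32)
DONE. 7 tokens: [ID, ID, ID, SEMI, SEMI, RPAREN, ID]

Answer: 7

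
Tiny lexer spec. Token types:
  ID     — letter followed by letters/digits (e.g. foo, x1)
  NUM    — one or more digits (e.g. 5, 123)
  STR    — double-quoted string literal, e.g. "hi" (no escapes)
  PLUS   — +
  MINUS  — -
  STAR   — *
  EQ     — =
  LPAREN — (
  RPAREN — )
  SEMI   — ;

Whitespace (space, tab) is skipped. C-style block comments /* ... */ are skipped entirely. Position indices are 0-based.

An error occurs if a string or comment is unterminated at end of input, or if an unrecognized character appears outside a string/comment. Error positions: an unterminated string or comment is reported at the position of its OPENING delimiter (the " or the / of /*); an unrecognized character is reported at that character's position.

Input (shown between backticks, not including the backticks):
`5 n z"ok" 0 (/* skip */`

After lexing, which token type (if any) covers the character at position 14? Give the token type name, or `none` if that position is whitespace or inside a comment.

Answer: none

Derivation:
pos=0: emit NUM '5' (now at pos=1)
pos=2: emit ID 'n' (now at pos=3)
pos=4: emit ID 'z' (now at pos=5)
pos=5: enter STRING mode
pos=5: emit STR "ok" (now at pos=9)
pos=10: emit NUM '0' (now at pos=11)
pos=12: emit LPAREN '('
pos=13: enter COMMENT mode (saw '/*')
exit COMMENT mode (now at pos=23)
DONE. 6 tokens: [NUM, ID, ID, STR, NUM, LPAREN]
Position 14: char is '*' -> none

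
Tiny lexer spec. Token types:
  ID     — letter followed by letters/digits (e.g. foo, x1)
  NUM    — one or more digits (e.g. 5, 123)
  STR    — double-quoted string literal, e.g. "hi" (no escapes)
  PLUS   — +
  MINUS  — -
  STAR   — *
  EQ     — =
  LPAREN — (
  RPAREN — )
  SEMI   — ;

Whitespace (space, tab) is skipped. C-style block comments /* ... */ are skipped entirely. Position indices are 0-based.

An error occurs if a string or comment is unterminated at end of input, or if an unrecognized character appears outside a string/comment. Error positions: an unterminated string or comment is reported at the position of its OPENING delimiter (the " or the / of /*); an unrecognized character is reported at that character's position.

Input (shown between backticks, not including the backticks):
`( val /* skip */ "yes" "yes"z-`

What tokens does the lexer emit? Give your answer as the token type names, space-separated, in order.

Answer: LPAREN ID STR STR ID MINUS

Derivation:
pos=0: emit LPAREN '('
pos=2: emit ID 'val' (now at pos=5)
pos=6: enter COMMENT mode (saw '/*')
exit COMMENT mode (now at pos=16)
pos=17: enter STRING mode
pos=17: emit STR "yes" (now at pos=22)
pos=23: enter STRING mode
pos=23: emit STR "yes" (now at pos=28)
pos=28: emit ID 'z' (now at pos=29)
pos=29: emit MINUS '-'
DONE. 6 tokens: [LPAREN, ID, STR, STR, ID, MINUS]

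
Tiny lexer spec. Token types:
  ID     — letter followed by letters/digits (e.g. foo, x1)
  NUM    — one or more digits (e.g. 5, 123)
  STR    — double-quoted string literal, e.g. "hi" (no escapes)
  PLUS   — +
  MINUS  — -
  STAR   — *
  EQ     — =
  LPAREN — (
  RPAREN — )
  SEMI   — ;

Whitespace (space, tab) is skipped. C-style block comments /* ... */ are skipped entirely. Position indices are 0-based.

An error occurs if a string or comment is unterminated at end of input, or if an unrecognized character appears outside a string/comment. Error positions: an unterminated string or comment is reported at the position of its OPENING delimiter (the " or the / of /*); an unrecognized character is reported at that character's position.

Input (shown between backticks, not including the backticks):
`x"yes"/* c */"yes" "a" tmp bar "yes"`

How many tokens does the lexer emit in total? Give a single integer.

Answer: 7

Derivation:
pos=0: emit ID 'x' (now at pos=1)
pos=1: enter STRING mode
pos=1: emit STR "yes" (now at pos=6)
pos=6: enter COMMENT mode (saw '/*')
exit COMMENT mode (now at pos=13)
pos=13: enter STRING mode
pos=13: emit STR "yes" (now at pos=18)
pos=19: enter STRING mode
pos=19: emit STR "a" (now at pos=22)
pos=23: emit ID 'tmp' (now at pos=26)
pos=27: emit ID 'bar' (now at pos=30)
pos=31: enter STRING mode
pos=31: emit STR "yes" (now at pos=36)
DONE. 7 tokens: [ID, STR, STR, STR, ID, ID, STR]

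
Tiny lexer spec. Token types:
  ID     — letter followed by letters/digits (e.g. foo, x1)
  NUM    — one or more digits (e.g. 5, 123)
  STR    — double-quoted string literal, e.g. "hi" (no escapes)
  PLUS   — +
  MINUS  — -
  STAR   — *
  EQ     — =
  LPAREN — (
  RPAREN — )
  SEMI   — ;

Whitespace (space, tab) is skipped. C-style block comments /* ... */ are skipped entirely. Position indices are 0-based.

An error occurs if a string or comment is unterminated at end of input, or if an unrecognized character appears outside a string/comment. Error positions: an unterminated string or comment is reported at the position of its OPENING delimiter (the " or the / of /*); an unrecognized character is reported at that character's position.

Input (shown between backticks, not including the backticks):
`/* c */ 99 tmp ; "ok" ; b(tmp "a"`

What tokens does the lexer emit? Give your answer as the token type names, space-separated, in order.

pos=0: enter COMMENT mode (saw '/*')
exit COMMENT mode (now at pos=7)
pos=8: emit NUM '99' (now at pos=10)
pos=11: emit ID 'tmp' (now at pos=14)
pos=15: emit SEMI ';'
pos=17: enter STRING mode
pos=17: emit STR "ok" (now at pos=21)
pos=22: emit SEMI ';'
pos=24: emit ID 'b' (now at pos=25)
pos=25: emit LPAREN '('
pos=26: emit ID 'tmp' (now at pos=29)
pos=30: enter STRING mode
pos=30: emit STR "a" (now at pos=33)
DONE. 9 tokens: [NUM, ID, SEMI, STR, SEMI, ID, LPAREN, ID, STR]

Answer: NUM ID SEMI STR SEMI ID LPAREN ID STR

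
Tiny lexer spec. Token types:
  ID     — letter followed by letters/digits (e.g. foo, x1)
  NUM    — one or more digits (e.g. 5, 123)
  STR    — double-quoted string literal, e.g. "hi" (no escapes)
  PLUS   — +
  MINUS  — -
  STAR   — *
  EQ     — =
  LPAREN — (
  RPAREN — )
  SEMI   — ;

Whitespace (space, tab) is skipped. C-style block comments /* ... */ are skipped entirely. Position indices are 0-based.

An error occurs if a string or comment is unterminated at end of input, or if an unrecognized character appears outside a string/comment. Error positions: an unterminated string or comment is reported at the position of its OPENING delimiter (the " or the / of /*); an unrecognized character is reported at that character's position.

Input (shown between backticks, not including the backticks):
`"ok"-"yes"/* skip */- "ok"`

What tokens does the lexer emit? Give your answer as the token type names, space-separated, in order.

Answer: STR MINUS STR MINUS STR

Derivation:
pos=0: enter STRING mode
pos=0: emit STR "ok" (now at pos=4)
pos=4: emit MINUS '-'
pos=5: enter STRING mode
pos=5: emit STR "yes" (now at pos=10)
pos=10: enter COMMENT mode (saw '/*')
exit COMMENT mode (now at pos=20)
pos=20: emit MINUS '-'
pos=22: enter STRING mode
pos=22: emit STR "ok" (now at pos=26)
DONE. 5 tokens: [STR, MINUS, STR, MINUS, STR]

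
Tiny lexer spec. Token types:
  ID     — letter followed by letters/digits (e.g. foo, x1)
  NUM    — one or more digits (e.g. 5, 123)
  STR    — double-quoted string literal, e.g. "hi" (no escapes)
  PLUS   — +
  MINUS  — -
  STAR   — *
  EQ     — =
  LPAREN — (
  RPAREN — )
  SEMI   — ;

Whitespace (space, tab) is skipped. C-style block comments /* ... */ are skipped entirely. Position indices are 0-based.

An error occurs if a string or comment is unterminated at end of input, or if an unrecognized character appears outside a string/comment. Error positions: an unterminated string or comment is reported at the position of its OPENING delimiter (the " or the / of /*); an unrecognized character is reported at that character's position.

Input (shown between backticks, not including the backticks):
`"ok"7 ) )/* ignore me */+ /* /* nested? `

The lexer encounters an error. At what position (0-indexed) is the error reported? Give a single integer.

pos=0: enter STRING mode
pos=0: emit STR "ok" (now at pos=4)
pos=4: emit NUM '7' (now at pos=5)
pos=6: emit RPAREN ')'
pos=8: emit RPAREN ')'
pos=9: enter COMMENT mode (saw '/*')
exit COMMENT mode (now at pos=24)
pos=24: emit PLUS '+'
pos=26: enter COMMENT mode (saw '/*')
pos=26: ERROR — unterminated comment (reached EOF)

Answer: 26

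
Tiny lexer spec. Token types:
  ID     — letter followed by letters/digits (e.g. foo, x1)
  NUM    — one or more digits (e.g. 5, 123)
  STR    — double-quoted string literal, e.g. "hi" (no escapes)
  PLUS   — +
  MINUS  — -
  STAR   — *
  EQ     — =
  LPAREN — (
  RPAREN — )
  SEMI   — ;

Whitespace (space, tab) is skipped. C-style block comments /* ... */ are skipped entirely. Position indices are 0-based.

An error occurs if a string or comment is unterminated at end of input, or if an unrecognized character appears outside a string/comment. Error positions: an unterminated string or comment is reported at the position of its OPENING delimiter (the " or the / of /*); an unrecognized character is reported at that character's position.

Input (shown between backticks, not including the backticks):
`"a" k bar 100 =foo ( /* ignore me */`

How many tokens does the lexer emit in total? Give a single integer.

pos=0: enter STRING mode
pos=0: emit STR "a" (now at pos=3)
pos=4: emit ID 'k' (now at pos=5)
pos=6: emit ID 'bar' (now at pos=9)
pos=10: emit NUM '100' (now at pos=13)
pos=14: emit EQ '='
pos=15: emit ID 'foo' (now at pos=18)
pos=19: emit LPAREN '('
pos=21: enter COMMENT mode (saw '/*')
exit COMMENT mode (now at pos=36)
DONE. 7 tokens: [STR, ID, ID, NUM, EQ, ID, LPAREN]

Answer: 7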